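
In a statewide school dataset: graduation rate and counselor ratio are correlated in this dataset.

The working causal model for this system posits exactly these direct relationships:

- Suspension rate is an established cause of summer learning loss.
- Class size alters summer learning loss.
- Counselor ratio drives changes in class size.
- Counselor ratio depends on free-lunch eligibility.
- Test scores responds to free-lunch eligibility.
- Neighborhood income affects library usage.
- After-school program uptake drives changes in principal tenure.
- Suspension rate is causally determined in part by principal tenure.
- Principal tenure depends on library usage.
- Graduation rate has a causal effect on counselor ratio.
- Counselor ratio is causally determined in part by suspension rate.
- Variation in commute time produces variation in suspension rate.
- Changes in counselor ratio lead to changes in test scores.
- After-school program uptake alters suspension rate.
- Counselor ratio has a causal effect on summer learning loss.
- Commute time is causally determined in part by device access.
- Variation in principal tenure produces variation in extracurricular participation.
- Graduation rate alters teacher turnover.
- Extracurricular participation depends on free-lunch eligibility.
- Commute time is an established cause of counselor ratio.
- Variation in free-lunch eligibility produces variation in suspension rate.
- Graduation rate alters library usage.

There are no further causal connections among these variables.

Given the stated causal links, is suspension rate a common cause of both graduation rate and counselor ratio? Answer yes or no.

Suspension rate has no stated causal path to graduation rate. A confounder must cause both variables, so suspension rate does not qualify.

no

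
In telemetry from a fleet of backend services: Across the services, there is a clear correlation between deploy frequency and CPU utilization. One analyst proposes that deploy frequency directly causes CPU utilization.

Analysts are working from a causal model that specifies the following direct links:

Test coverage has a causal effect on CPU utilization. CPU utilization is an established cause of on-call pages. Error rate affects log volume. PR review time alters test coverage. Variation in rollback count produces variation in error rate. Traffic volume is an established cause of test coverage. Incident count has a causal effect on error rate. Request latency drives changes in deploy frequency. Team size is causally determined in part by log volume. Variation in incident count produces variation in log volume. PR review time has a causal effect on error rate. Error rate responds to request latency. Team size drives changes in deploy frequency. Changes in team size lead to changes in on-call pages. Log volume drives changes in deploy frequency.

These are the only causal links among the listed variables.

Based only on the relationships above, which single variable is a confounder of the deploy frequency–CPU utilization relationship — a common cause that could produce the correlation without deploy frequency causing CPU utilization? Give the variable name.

PR review time

PR review time has a causal path to deploy frequency (PR review time → error rate → log volume → deploy frequency) and a separate causal path to CPU utilization (PR review time → test coverage → CPU utilization), so it is a common cause of both.
No stated relationship gives deploy frequency a causal route to CPU utilization, so the correlation is explained by the shared upstream cause rather than a direct effect.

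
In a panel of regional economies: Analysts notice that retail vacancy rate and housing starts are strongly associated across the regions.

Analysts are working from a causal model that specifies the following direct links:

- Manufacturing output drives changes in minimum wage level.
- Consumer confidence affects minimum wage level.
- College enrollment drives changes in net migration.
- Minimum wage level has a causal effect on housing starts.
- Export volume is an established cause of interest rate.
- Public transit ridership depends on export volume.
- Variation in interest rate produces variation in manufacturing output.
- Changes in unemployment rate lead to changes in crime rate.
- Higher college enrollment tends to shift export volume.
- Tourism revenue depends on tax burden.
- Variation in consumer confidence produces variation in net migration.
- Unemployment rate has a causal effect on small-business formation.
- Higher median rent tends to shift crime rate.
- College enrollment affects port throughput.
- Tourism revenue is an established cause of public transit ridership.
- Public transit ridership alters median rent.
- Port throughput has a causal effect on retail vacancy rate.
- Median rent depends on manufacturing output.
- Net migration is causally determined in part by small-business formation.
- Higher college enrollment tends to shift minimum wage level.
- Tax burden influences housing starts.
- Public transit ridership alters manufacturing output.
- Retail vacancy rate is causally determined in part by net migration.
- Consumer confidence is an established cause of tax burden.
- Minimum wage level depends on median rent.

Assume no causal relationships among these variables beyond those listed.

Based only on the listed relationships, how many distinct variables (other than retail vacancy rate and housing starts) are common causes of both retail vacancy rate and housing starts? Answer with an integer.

The common causes are: college enrollment (to retail vacancy rate via college enrollment → port throughput → retail vacancy rate; to housing starts via college enrollment → minimum wage level → housing starts); consumer confidence (to retail vacancy rate via consumer confidence → net migration → retail vacancy rate; to housing starts via consumer confidence → tax burden → housing starts).
Every other variable lacks a causal path to at least one of retail vacancy rate and housing starts.

2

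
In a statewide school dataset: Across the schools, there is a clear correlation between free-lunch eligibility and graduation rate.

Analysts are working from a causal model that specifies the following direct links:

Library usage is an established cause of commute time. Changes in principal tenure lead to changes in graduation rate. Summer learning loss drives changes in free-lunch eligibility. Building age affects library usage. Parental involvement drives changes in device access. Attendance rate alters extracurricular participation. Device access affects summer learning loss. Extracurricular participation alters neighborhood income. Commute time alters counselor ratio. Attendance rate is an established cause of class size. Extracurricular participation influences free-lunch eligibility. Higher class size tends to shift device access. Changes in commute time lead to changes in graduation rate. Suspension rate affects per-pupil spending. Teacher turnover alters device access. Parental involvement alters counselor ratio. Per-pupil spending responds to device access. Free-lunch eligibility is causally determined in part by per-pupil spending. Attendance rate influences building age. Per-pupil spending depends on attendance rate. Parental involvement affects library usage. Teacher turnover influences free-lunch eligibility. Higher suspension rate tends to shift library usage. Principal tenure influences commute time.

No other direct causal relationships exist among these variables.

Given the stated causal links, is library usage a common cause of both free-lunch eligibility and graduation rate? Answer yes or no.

Library usage has no stated causal path to free-lunch eligibility. A confounder must cause both variables, so library usage does not qualify.

no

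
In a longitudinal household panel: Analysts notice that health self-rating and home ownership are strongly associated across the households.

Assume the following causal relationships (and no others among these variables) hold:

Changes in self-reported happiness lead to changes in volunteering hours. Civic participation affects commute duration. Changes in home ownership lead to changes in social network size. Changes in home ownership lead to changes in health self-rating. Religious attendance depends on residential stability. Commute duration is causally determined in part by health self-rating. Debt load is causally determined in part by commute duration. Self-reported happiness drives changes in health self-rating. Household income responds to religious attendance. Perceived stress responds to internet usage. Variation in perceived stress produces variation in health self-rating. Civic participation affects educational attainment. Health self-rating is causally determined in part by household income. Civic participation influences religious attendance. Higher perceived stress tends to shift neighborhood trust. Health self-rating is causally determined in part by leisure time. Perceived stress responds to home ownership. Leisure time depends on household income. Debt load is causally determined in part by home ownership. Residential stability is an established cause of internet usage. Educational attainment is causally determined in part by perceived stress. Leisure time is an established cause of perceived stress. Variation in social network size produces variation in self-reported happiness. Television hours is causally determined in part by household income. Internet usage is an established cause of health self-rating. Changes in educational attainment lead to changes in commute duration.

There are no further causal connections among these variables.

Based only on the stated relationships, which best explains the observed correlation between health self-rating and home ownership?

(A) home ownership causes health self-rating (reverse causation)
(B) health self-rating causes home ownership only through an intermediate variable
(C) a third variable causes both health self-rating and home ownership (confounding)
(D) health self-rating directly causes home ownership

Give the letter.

A

The stated link runs home ownership → health self-rating; health self-rating has no causal path to home ownership. No variable causes both, so confounding is ruled out. The correlation reflects reverse causation.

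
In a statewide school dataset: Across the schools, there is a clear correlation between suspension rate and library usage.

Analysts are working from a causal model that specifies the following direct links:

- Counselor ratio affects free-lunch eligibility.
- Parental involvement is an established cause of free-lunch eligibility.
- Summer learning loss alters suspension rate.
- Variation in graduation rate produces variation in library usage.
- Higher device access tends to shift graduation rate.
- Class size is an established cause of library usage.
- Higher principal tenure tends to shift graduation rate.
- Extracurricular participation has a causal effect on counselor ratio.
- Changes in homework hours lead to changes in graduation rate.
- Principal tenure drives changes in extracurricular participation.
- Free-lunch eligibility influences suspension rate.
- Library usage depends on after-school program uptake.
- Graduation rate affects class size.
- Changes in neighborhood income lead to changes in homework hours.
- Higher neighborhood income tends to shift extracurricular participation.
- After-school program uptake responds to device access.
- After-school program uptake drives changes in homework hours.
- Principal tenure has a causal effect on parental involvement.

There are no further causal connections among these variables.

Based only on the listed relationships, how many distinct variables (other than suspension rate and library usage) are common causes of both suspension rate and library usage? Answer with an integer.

2

The common causes are: neighborhood income (to suspension rate via neighborhood income → extracurricular participation → counselor ratio → free-lunch eligibility → suspension rate; to library usage via neighborhood income → homework hours → graduation rate → library usage); principal tenure (to suspension rate via principal tenure → parental involvement → free-lunch eligibility → suspension rate; to library usage via principal tenure → graduation rate → library usage).
Every other variable lacks a causal path to at least one of suspension rate and library usage.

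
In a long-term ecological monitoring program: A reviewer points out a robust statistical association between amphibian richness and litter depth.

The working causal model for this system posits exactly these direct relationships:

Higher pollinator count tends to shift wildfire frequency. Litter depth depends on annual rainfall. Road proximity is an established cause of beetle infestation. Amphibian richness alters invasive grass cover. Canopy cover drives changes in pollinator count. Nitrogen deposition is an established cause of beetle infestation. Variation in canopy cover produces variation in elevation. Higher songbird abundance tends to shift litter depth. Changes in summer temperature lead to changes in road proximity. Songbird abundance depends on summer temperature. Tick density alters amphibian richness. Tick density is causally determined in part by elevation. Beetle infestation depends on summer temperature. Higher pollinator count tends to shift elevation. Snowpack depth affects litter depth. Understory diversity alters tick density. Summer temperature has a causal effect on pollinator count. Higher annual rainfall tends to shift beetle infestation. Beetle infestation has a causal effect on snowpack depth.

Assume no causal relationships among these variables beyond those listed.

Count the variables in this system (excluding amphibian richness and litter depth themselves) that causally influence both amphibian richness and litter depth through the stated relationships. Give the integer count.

The common causes are: summer temperature (to amphibian richness via summer temperature → pollinator count → elevation → tick density → amphibian richness; to litter depth via summer temperature → songbird abundance → litter depth).
Every other variable lacks a causal path to at least one of amphibian richness and litter depth.

1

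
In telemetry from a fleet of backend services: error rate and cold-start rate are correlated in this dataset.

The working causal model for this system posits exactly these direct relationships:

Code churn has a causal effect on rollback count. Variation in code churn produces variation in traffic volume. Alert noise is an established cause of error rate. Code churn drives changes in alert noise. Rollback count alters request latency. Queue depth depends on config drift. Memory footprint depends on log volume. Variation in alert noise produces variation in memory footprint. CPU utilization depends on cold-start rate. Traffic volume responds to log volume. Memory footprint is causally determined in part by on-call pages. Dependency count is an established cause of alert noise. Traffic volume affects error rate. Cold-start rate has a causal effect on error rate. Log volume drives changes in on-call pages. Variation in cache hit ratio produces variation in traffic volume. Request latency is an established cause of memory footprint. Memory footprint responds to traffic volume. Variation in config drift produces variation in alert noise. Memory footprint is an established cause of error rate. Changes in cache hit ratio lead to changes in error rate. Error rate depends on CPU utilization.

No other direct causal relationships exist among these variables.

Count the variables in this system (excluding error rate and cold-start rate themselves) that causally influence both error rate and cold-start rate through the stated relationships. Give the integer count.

No listed variable has a causal path to both error rate and cold-start rate, so there are no common causes.

0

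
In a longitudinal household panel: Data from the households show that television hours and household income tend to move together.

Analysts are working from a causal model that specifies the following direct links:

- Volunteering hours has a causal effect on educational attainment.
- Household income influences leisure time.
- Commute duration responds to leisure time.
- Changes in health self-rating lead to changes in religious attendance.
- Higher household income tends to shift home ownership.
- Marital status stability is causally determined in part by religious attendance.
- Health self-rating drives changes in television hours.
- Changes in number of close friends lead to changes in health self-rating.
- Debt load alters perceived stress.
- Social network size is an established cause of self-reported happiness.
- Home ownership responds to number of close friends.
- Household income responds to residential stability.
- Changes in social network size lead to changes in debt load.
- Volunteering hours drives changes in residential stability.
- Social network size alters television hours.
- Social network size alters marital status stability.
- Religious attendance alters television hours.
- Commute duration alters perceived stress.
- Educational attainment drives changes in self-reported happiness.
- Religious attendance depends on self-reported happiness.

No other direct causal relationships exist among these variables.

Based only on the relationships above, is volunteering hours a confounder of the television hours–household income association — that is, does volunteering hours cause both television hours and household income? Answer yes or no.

Volunteering hours has a causal path to television hours (volunteering hours → educational attainment → self-reported happiness → religious attendance → television hours) and to household income (volunteering hours → residential stability → household income), so it is a common cause of both — a confounder.

yes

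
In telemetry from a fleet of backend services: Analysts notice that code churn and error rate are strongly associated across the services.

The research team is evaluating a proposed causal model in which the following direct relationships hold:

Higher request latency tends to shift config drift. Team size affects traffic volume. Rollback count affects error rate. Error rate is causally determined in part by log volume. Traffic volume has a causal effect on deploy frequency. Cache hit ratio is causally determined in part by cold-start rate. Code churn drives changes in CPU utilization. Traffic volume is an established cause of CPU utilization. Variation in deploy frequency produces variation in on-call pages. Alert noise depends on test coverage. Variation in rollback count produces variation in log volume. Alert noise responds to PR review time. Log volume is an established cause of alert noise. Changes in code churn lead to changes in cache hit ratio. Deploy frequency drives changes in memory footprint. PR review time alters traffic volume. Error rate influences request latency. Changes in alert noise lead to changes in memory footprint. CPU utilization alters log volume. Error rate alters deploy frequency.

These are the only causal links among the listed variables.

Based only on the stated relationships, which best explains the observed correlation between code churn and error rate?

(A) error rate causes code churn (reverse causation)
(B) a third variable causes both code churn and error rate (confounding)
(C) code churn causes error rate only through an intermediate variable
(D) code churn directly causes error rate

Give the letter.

Code churn reaches error rate through code churn → CPU utilization → log volume → error rate — an indirect causal chain with no direct code churn → error rate link. No variable causes both code churn and error rate, so confounding is ruled out; the effect is mediated.

C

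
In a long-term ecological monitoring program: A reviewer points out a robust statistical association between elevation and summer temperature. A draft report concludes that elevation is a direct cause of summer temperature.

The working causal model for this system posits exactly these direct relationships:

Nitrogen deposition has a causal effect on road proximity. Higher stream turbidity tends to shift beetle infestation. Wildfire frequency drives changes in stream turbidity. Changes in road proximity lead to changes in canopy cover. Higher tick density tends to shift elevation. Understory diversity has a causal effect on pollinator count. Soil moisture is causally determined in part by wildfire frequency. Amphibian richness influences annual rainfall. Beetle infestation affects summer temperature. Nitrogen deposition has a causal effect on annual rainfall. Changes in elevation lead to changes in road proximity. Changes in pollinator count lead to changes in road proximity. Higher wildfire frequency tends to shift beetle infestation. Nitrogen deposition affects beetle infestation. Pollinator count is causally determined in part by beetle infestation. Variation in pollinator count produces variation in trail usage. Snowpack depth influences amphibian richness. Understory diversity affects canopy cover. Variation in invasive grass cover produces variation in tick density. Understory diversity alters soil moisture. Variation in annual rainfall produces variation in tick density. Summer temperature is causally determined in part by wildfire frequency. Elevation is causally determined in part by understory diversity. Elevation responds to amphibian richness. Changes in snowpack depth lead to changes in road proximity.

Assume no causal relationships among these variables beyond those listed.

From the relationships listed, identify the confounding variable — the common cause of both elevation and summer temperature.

Nitrogen deposition has a causal path to elevation (nitrogen deposition → annual rainfall → tick density → elevation) and a separate causal path to summer temperature (nitrogen deposition → beetle infestation → summer temperature), so it is a common cause of both.
No stated relationship gives elevation a causal route to summer temperature, so the correlation is explained by the shared upstream cause rather than a direct effect.

nitrogen deposition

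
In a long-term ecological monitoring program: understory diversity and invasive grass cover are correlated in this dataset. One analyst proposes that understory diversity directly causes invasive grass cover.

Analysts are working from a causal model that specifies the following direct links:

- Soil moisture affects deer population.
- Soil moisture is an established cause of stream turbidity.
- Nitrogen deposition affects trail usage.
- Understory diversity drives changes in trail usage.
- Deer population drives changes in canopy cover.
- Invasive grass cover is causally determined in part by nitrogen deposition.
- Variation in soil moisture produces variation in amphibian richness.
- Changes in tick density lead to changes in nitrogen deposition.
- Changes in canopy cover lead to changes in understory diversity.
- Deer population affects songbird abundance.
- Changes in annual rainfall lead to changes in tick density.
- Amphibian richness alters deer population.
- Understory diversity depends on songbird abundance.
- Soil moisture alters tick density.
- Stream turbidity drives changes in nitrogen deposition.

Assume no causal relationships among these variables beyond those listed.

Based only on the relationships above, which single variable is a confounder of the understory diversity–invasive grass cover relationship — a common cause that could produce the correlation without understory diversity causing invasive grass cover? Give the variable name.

Soil moisture has a causal path to understory diversity (soil moisture → deer population → songbird abundance → understory diversity) and a separate causal path to invasive grass cover (soil moisture → stream turbidity → nitrogen deposition → invasive grass cover), so it is a common cause of both.
No stated relationship gives understory diversity a causal route to invasive grass cover, so the correlation is explained by the shared upstream cause rather than a direct effect.

soil moisture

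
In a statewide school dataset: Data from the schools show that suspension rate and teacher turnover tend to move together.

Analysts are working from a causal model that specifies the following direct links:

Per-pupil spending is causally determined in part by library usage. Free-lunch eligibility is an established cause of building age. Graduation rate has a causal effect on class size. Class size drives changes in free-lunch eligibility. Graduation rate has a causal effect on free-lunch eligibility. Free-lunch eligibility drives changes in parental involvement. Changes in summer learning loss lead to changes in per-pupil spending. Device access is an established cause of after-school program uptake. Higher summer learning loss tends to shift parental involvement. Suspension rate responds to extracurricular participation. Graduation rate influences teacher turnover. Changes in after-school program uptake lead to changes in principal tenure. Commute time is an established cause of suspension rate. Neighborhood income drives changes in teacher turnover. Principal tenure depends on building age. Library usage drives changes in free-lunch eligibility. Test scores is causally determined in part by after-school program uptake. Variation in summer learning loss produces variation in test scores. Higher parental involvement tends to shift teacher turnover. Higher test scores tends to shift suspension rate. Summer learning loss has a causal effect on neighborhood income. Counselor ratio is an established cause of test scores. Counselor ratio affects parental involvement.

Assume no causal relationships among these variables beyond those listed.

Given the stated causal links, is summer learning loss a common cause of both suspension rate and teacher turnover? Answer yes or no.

yes

Summer learning loss has a causal path to suspension rate (summer learning loss → test scores → suspension rate) and to teacher turnover (summer learning loss → neighborhood income → teacher turnover), so it is a common cause of both — a confounder.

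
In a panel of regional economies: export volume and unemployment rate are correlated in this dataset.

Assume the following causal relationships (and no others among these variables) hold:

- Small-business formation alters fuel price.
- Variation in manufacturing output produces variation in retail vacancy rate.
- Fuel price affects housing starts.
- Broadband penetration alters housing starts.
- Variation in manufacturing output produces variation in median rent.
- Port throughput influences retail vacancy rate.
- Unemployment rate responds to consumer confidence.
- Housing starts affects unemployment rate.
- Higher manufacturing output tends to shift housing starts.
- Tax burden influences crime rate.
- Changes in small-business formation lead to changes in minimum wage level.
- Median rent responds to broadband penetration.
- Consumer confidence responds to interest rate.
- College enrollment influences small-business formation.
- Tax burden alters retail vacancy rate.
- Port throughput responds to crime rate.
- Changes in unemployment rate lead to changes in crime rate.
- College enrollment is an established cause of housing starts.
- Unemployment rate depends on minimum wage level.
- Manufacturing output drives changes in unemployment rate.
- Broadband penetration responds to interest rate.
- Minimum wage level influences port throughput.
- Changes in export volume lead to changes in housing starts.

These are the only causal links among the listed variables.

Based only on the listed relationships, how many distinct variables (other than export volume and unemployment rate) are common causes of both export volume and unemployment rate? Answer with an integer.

0

No listed variable has a causal path to both export volume and unemployment rate, so there are no common causes.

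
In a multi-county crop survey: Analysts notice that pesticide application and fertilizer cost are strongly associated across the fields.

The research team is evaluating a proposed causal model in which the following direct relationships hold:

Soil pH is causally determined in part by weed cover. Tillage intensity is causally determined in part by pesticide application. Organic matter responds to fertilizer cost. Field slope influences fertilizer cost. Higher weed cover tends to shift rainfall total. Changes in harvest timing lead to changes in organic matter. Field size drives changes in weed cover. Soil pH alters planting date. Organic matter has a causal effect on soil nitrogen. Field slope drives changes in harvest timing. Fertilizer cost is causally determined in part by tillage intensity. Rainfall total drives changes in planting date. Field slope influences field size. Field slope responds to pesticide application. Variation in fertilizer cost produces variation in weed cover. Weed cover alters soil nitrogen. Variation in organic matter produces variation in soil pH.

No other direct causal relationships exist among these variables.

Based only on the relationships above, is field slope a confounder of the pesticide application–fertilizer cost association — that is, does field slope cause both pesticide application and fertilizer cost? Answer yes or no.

no

Field slope has no stated causal path to pesticide application. A confounder must cause both variables, so field slope does not qualify.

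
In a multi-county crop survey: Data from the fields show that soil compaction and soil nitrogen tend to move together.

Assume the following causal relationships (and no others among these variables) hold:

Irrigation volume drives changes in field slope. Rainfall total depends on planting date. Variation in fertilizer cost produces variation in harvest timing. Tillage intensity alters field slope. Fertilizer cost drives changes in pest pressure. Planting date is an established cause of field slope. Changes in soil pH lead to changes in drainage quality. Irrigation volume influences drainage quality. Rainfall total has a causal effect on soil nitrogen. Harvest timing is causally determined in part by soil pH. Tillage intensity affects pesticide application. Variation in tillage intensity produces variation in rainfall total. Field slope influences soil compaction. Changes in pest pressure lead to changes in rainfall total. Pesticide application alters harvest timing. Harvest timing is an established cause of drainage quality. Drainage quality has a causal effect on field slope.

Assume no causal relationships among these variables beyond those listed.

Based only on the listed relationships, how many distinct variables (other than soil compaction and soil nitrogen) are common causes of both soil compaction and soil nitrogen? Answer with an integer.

The common causes are: fertilizer cost (to soil compaction via fertilizer cost → harvest timing → drainage quality → field slope → soil compaction; to soil nitrogen via fertilizer cost → pest pressure → rainfall total → soil nitrogen); planting date (to soil compaction via planting date → field slope → soil compaction; to soil nitrogen via planting date → rainfall total → soil nitrogen); tillage intensity (to soil compaction via tillage intensity → field slope → soil compaction; to soil nitrogen via tillage intensity → rainfall total → soil nitrogen).
Every other variable lacks a causal path to at least one of soil compaction and soil nitrogen.

3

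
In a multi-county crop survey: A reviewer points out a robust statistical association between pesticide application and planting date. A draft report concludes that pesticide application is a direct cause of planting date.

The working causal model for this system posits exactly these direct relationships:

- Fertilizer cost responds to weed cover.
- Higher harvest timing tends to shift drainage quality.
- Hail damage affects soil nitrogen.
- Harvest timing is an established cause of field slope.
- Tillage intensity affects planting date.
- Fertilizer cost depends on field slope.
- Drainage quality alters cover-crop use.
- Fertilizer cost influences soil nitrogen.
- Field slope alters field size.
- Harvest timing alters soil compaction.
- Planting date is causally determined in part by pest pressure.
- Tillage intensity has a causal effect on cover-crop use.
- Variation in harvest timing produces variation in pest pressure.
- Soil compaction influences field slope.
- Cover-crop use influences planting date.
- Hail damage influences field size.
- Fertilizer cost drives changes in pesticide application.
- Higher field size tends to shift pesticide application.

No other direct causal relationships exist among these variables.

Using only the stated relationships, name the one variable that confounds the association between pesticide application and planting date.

Harvest timing has a causal path to pesticide application (harvest timing → field slope → fertilizer cost → pesticide application) and a separate causal path to planting date (harvest timing → pest pressure → planting date), so it is a common cause of both.
No stated relationship gives pesticide application a causal route to planting date, so the correlation is explained by the shared upstream cause rather than a direct effect.

harvest timing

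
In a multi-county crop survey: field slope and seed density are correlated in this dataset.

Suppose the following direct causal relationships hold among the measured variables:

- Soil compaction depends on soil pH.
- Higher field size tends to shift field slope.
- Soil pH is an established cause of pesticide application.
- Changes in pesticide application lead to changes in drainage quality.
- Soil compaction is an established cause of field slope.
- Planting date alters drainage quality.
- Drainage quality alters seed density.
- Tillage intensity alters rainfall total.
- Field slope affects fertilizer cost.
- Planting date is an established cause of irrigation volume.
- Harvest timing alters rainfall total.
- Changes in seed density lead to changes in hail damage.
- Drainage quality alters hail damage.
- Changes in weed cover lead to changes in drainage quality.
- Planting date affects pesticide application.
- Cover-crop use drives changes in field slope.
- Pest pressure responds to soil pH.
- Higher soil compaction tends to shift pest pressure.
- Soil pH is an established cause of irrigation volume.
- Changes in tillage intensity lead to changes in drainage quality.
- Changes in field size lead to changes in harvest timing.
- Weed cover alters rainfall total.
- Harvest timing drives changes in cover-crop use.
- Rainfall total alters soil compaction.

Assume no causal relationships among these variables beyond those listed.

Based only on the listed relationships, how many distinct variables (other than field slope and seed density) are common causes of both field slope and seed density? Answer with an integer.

3

The common causes are: soil pH (to field slope via soil pH → soil compaction → field slope; to seed density via soil pH → pesticide application → drainage quality → seed density); tillage intensity (to field slope via tillage intensity → rainfall total → soil compaction → field slope; to seed density via tillage intensity → drainage quality → seed density); weed cover (to field slope via weed cover → rainfall total → soil compaction → field slope; to seed density via weed cover → drainage quality → seed density).
Every other variable lacks a causal path to at least one of field slope and seed density.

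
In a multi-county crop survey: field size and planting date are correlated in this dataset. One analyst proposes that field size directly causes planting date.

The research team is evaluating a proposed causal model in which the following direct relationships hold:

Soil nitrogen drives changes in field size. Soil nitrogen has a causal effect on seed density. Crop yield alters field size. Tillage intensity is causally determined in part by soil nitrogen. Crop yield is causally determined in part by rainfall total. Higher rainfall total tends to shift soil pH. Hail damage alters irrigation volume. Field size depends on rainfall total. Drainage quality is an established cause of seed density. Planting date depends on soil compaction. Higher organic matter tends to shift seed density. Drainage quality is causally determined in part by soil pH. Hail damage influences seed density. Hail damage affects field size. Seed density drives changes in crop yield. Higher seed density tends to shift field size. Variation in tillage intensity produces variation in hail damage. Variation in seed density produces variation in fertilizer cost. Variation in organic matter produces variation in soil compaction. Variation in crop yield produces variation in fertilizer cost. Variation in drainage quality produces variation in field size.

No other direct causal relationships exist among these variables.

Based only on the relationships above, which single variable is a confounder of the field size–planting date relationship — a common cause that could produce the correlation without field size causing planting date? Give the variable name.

Organic matter has a causal path to field size (organic matter → seed density → field size) and a separate causal path to planting date (organic matter → soil compaction → planting date), so it is a common cause of both.
No stated relationship gives field size a causal route to planting date, so the correlation is explained by the shared upstream cause rather than a direct effect.

organic matter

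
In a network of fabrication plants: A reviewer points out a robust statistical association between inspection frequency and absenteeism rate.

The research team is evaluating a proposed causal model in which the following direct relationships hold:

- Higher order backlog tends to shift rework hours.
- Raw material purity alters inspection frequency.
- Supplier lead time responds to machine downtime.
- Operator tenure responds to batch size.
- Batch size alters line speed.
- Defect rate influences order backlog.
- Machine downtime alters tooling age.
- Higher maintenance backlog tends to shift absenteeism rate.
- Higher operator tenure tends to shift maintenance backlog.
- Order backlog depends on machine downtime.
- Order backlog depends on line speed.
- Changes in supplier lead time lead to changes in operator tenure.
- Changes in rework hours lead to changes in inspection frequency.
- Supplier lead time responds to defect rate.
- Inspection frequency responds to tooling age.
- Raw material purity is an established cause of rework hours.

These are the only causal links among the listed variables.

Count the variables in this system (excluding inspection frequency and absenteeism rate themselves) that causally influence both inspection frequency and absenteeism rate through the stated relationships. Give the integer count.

3

The common causes are: batch size (to inspection frequency via batch size → line speed → order backlog → rework hours → inspection frequency; to absenteeism rate via batch size → operator tenure → maintenance backlog → absenteeism rate); defect rate (to inspection frequency via defect rate → order backlog → rework hours → inspection frequency; to absenteeism rate via defect rate → supplier lead time → operator tenure → maintenance backlog → absenteeism rate); machine downtime (to inspection frequency via machine downtime → tooling age → inspection frequency; to absenteeism rate via machine downtime → supplier lead time → operator tenure → maintenance backlog → absenteeism rate).
Every other variable lacks a causal path to at least one of inspection frequency and absenteeism rate.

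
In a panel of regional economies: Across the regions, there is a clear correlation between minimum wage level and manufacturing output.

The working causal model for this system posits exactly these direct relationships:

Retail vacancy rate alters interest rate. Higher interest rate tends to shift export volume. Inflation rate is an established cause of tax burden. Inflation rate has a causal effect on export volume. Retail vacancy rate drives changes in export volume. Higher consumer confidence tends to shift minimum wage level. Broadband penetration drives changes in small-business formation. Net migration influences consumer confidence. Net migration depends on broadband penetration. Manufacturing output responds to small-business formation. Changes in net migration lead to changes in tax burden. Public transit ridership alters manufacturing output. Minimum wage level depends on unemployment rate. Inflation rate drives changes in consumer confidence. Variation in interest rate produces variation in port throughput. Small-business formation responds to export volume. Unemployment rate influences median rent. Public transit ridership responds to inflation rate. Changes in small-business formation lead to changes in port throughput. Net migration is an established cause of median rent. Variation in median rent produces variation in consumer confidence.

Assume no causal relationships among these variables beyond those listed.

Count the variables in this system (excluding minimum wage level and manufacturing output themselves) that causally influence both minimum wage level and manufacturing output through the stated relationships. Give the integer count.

2

The common causes are: broadband penetration (to minimum wage level via broadband penetration → net migration → consumer confidence → minimum wage level; to manufacturing output via broadband penetration → small-business formation → manufacturing output); inflation rate (to minimum wage level via inflation rate → consumer confidence → minimum wage level; to manufacturing output via inflation rate → public transit ridership → manufacturing output).
Every other variable lacks a causal path to at least one of minimum wage level and manufacturing output.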